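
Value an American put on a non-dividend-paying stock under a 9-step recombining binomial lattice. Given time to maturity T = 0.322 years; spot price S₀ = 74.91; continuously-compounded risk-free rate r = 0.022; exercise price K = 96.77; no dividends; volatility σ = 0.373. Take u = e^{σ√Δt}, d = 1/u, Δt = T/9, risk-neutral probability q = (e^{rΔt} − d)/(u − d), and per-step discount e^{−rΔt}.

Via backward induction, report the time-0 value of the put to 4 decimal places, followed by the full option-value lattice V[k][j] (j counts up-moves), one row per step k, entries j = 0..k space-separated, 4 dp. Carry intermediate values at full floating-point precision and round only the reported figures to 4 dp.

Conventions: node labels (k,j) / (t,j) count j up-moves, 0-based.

price = 22.5127
tree:
22.5127
27.0636 17.7732
31.7184 22.2226 13.1327
36.1498 26.9630 17.2837 8.7977
40.2793 31.7184 21.9863 12.3768 5.0559
44.1276 36.1498 26.9630 16.7991 7.7559 2.2306
47.7137 40.2793 31.7184 21.8600 11.5152 3.8234 0.5628
51.0555 44.1276 36.1498 26.9630 16.3840 6.4244 1.1000 0.0000
54.1696 47.7137 40.2793 31.7184 21.8600 10.5076 2.1498 0.0000 0.0000
57.0716 51.0555 44.1276 36.1498 26.9630 16.3840 4.2017 0.0000 0.0000 0.0000

params: Δt=0.03578 u=1.07310 d=0.93188 q=0.48794 e^(-rΔt)=0.99921
t_9 payoffs: 57.0716 51.0555 44.1276 36.1498 26.9630 16.3840 4.2017 0.0000 0.0000 0.0000
k=8: node(8,0) S=42.6004 payoff=54.1696 vs cont=54.0935 → 54.1696 [stop]  node(8,1) S=49.0563 payoff=47.7137 vs cont=47.6375 → 47.7137 [stop]  node(8,2) S=56.4907 payoff=40.2793 vs cont=40.2032 → 40.2793 [stop]  node(8,3) S=65.0516 payoff=31.7184 vs cont=31.6422 → 31.7184 [stop]  node(8,4) S=74.9100 payoff=21.8600 vs cont=21.7839 → 21.8600 [stop]  node(8,5) S=86.2624 payoff=10.5076 vs cont=10.4315 → 10.5076 [stop]  node(8,6) S=99.3351 payoff=0.0000 vs cont=2.1498 → 2.1498 [wait]  node(8,7) S=114.3891 payoff=0.0000 vs cont=0.0000 → 0.0000 [wait]  node(8,8) S=131.7243 payoff=0.0000 vs cont=0.0000 → 0.0000 [wait]
k=7: node(7,0) S=45.7145 payoff=51.0555 vs cont=50.9793 → 51.0555 [stop]  node(7,1) S=52.6424 payoff=44.1276 vs cont=44.0514 → 44.1276 [stop]  node(7,2) S=60.6202 payoff=36.1498 vs cont=36.0736 → 36.1498 [stop]  node(7,3) S=69.8070 payoff=26.9630 vs cont=26.8869 → 26.9630 [stop]  node(7,4) S=80.3860 payoff=16.3840 vs cont=16.3078 → 16.3840 [stop]  node(7,5) S=92.5683 payoff=4.2017 vs cont=6.4244 → 6.4244 [wait]  node(7,6) S=106.5967 payoff=0.0000 vs cont=1.1000 → 1.1000 [wait]  node(7,7) S=122.7511 payoff=0.0000 vs cont=0.0000 → 0.0000 [wait]
k=6: node(6,0) S=49.0563 payoff=47.7137 vs cont=47.6375 → 47.7137 [stop]  node(6,1) S=56.4907 payoff=40.2793 vs cont=40.2032 → 40.2793 [stop]  node(6,2) S=65.0516 payoff=31.7184 vs cont=31.6422 → 31.7184 [stop]  node(6,3) S=74.9100 payoff=21.8600 vs cont=21.7839 → 21.8600 [stop]  node(6,4) S=86.2624 payoff=10.5076 vs cont=11.5152 → 11.5152 [wait]  node(6,5) S=99.3351 payoff=0.0000 vs cont=3.8234 → 3.8234 [wait]  node(6,6) S=114.3891 payoff=0.0000 vs cont=0.5628 → 0.5628 [wait]
k=5: node(5,0) S=52.6424 payoff=44.1276 vs cont=44.0514 → 44.1276 [stop]  node(5,1) S=60.6202 payoff=36.1498 vs cont=36.0736 → 36.1498 [stop]  node(5,2) S=69.8070 payoff=26.9630 vs cont=26.8869 → 26.9630 [stop]  node(5,3) S=80.3860 payoff=16.3840 vs cont=16.7991 → 16.7991 [wait]  node(5,4) S=92.5683 payoff=4.2017 vs cont=7.7559 → 7.7559 [wait]  node(5,5) S=106.5967 payoff=0.0000 vs cont=2.2306 → 2.2306 [wait]
k=4: node(4,0) S=56.4907 payoff=40.2793 vs cont=40.2032 → 40.2793 [stop]  node(4,1) S=65.0516 payoff=31.7184 vs cont=31.6422 → 31.7184 [stop]  node(4,2) S=74.9100 payoff=21.8600 vs cont=21.9863 → 21.9863 [wait]  node(4,3) S=86.2624 payoff=10.5076 vs cont=12.3768 → 12.3768 [wait]  node(4,4) S=99.3351 payoff=0.0000 vs cont=5.0559 → 5.0559 [wait]
k=3: node(3,0) S=60.6202 payoff=36.1498 vs cont=36.0736 → 36.1498 [stop]  node(3,1) S=69.8070 payoff=26.9630 vs cont=26.9484 → 26.9630 [stop]  node(3,2) S=80.3860 payoff=16.3840 vs cont=17.2837 → 17.2837 [wait]  node(3,3) S=92.5683 payoff=4.2017 vs cont=8.7977 → 8.7977 [wait]
k=2: node(2,0) S=65.0516 payoff=31.7184 vs cont=31.6422 → 31.7184 [stop]  node(2,1) S=74.9100 payoff=21.8600 vs cont=22.2226 → 22.2226 [wait]  node(2,2) S=86.2624 payoff=10.5076 vs cont=13.1327 → 13.1327 [wait]
k=1: node(1,0) S=69.8070 payoff=26.9630 vs cont=27.0636 → 27.0636 [wait]  node(1,1) S=80.3860 payoff=16.3840 vs cont=17.7732 → 17.7732 [wait]
k=0: node(0,0) S=74.9100 payoff=21.8600 vs cont=22.5127 → 22.5127 [wait]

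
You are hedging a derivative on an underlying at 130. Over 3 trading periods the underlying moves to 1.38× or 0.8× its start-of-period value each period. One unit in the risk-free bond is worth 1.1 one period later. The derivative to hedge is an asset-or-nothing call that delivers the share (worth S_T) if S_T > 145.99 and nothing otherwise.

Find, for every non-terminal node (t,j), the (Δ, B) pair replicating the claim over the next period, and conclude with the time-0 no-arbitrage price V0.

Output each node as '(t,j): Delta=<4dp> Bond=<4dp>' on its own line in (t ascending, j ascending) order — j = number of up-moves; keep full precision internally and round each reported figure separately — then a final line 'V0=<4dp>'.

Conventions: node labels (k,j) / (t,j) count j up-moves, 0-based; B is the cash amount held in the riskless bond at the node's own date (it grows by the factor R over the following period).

(0,0): Delta=1.5052 Bond=-102.5012
(1,0): Delta=1.5439 Bond=-116.7781
(1,1): Delta=1.4843 Bond=-108.9929
(2,0): Delta=0.0000 Bond=0.0000
(2,1): Delta=2.3793 Bond=-248.3481
(2,2): Delta=1.0000 Bond=0.0000
V0=93.1777

The replicating-portfolio and risk-neutral prices coincide; use p* = (1.1−0.8)/(1.38−0.8) = 0.5172 for the latter.
Expiry values: V(3,0)=0.0000, V(3,1)=0.0000, V(3,2)=198.0576, V(3,3)=341.6494
Node (2,0) S=83.2000: V=(p*·0.0000+(1−p*)·0.0000)/1.1=0.0000; Δ=(0.0000−0.0000)/(114.8160−66.5600)=0.0000; B=V−Δ·S=0.0000
Node (2,1) S=143.5200: V=(p*·198.0576+(1−p*)·0.0000)/1.1=93.1305; Δ=(198.0576−0.0000)/(198.0576−114.8160)=2.3793; B=V−Δ·S=-248.3481
Node (2,2) S=247.5720: V=(p*·341.6494+(1−p*)·198.0576)/1.1=247.5720; Δ=(341.6494−198.0576)/(341.6494−198.0576)=1.0000; B=V−Δ·S=0.0000
Node (1,0) S=104.0000: V=(p*·93.1305+(1−p*)·0.0000)/1.1=43.7918; Δ=(93.1305−0.0000)/(143.5200−83.2000)=1.5439; B=V−Δ·S=-116.7781
Node (1,1) S=179.4000: V=(p*·247.5720+(1−p*)·93.1305)/1.1=157.2855; Δ=(247.5720−93.1305)/(247.5720−143.5200)=1.4843; B=V−Δ·S=-108.9929
Node (0,0) S=130.0000: V=(p*·157.2855+(1−p*)·43.7918)/1.1=93.1777; Δ=(157.2855−43.7918)/(179.4000−104.0000)=1.5052; B=V−Δ·S=-102.5012
As a check, the time-0 holding Δ(0,0)·S0 + B(0,0) comes to 93.1777 — exactly V0.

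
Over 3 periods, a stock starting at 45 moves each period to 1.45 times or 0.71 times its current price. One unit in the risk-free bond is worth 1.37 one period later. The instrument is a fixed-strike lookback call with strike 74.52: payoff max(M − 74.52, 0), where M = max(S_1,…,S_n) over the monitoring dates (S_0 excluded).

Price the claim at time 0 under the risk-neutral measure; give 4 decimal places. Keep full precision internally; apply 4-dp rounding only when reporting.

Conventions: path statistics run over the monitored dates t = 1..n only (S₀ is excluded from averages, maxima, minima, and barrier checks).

Risk-neutral up-probability p* = (R−d)/(u−d) = (1.37−0.71)/(1.45−0.71) = 0.8919; the claim prices as the p*-weighted sum of path payoffs discounted by R^3.
Enumerate all 2^3 = 8 price paths (U = up ×1.45, D = down ×0.71); each path with k up-moves has probability p*^k·(1−p*)^(3−k).
DDD: M=31.9500, payoff=0.0000, prob=0.001263
UDD: M=65.2500, payoff=0.0000, prob=0.010424
DUD: M=46.3275, payoff=0.0000, prob=0.010424
UUD: M=94.6125, payoff=20.0925, prob=0.085997
DDU: M=32.8925, payoff=0.0000, prob=0.010424
UDU: M=67.1749, payoff=0.0000, prob=0.085997
DUU: M=67.1749, payoff=0.0000, prob=0.085997
UUU: M=137.1881, payoff=62.6681, prob=0.709474
Price = Σ prob·payoff / R^3 = 46.189314 / 2.571353 = 17.9630

price = 17.9630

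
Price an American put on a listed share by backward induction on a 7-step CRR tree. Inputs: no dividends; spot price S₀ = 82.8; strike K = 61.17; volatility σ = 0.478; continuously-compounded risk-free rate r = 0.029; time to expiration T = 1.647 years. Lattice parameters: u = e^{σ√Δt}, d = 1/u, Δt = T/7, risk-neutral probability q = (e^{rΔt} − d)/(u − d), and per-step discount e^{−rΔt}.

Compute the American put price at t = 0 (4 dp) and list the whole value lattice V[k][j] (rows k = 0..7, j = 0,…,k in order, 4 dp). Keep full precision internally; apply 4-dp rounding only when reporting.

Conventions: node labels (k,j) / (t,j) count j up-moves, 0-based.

params: Δt=0.23529 u=1.26094 d=0.79306 q=0.45693 e^(-rΔt)=0.99320
t_7 payoffs: 44.8334 35.1952 19.8706 0.0000 0.0000 0.0000 0.0000 0.0000
k=6: node(6,0) S=20.5995 payoff=40.5705 vs cont=40.1545 → 40.5705 [stop]  node(6,1) S=32.7528 payoff=28.4172 vs cont=28.0012 → 28.4172 [stop]  node(6,2) S=52.0762 payoff=9.0938 vs cont=10.7178 → 10.7178 [wait]  node(6,3) S=82.8000 payoff=0.0000 vs cont=0.0000 → 0.0000 [wait]  node(6,4) S=131.6501 payoff=0.0000 vs cont=0.0000 → 0.0000 [wait]  node(6,5) S=209.3207 payoff=0.0000 vs cont=0.0000 → 0.0000 [wait]  node(6,6) S=332.8153 payoff=0.0000 vs cont=0.0000 → 0.0000 [wait]
k=5: node(5,0) S=25.9748 payoff=35.1952 vs cont=34.7792 → 35.1952 [stop]  node(5,1) S=41.2994 payoff=19.8706 vs cont=20.1916 → 20.1916 [wait]  node(5,2) S=65.6651 payoff=0.0000 vs cont=5.7810 → 5.7810 [wait]  node(5,3) S=104.4061 payoff=0.0000 vs cont=0.0000 → 0.0000 [wait]  node(5,4) S=166.0033 payoff=0.0000 vs cont=0.0000 → 0.0000 [wait]  node(5,5) S=263.9415 payoff=0.0000 vs cont=0.0000 → 0.0000 [wait]
k=4: node(4,0) S=32.7528 payoff=28.4172 vs cont=28.1469 → 28.4172 [stop]  node(4,1) S=52.0762 payoff=9.0938 vs cont=13.5145 → 13.5145 [wait]  node(4,2) S=82.8000 payoff=0.0000 vs cont=3.1181 → 3.1181 [wait]  node(4,3) S=131.6501 payoff=0.0000 vs cont=0.0000 → 0.0000 [wait]  node(4,4) S=209.3207 payoff=0.0000 vs cont=0.0000 → 0.0000 [wait]
k=3: node(3,0) S=41.2994 payoff=19.8706 vs cont=21.4608 → 21.4608 [wait]  node(3,1) S=65.6651 payoff=0.0000 vs cont=8.7045 → 8.7045 [wait]  node(3,2) S=104.4061 payoff=0.0000 vs cont=1.6819 → 1.6819 [wait]  node(3,3) S=166.0033 payoff=0.0000 vs cont=0.0000 → 0.0000 [wait]
k=2: node(2,0) S=52.0762 payoff=9.0938 vs cont=15.5258 → 15.5258 [wait]  node(2,1) S=82.8000 payoff=0.0000 vs cont=5.4583 → 5.4583 [wait]  node(2,2) S=131.6501 payoff=0.0000 vs cont=0.9072 → 0.9072 [wait]
k=1: node(1,0) S=65.6651 payoff=0.0000 vs cont=10.8514 → 10.8514 [wait]  node(1,1) S=104.4061 payoff=0.0000 vs cont=3.3558 → 3.3558 [wait]
k=0: node(0,0) S=82.8000 payoff=0.0000 vs cont=7.3760 → 7.3760 [wait]

price = 7.3760
tree:
7.3760
10.8514 3.3558
15.5258 5.4583 0.9072
21.4608 8.7045 1.6819 0.0000
28.4172 13.5145 3.1181 0.0000 0.0000
35.1952 20.1916 5.7810 0.0000 0.0000 0.0000
40.5705 28.4172 10.7178 0.0000 0.0000 0.0000 0.0000
44.8334 35.1952 19.8706 0.0000 0.0000 0.0000 0.0000 0.0000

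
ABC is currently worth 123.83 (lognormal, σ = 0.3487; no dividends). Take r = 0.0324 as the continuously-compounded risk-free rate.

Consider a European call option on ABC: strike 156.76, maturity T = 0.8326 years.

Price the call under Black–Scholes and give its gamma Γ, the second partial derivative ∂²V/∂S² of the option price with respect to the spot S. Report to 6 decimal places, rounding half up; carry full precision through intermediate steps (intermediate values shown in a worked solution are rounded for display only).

σ√T = 0.3487·√0.8326 = 0.318178
d₁ = (ln(S/K) + (r+σ²/2)T) / (σ√T) = (ln(123.83/156.76) + (0.0324+0.3487²/2)·0.8326) / 0.318178 = (-0.235806 + 0.077595) / 0.318178 = -0.497242
d₂ = d₁ − σ√T = -0.497242 − 0.318178 = -0.815420
e^{−rT} = 0.973384
N(d₁) = 0.309509,  N(d₂) = 0.207416
Call price V = S·N(d₁) − K·e^{−rT}·N(d₂) = 38.326526 − 31.649134 = 6.677392
φ(d₁) = (1/√(2π))·e^{−d₁²/2} = 0.352550
Γ = φ(d₁) / (S·σ·√T) = 0.008948

price = 6.677392
Γ = 0.008948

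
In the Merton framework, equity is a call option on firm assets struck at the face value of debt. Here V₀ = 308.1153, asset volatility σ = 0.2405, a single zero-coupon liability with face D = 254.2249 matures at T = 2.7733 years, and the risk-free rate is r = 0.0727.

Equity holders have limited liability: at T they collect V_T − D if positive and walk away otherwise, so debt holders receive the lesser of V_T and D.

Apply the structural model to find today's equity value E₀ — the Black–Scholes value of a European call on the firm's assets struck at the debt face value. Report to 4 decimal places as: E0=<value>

Work the structural quantities from V₀ = 308.1153 against face 254.2249:
d₁ = [ln(V₀/D) + (r + σ²/2)T] / (σ√T)
   = [ln(308.1153/254.2249) + (0.0727 + 0.5·0.2405²)·2.7733] / (0.2405·√2.7733)
   = [0.192255 + 0.281823] / 0.400510 = 1.183685
d₂ = d₁ − σ√T = 1.183685 − 0.400510 = 0.783175
N(d₁) = 0.881731,  N(d₂) = 0.783238,  e^(−rT) = 0.817406
E₀ = V₀·N(d₁) − D·e^(−rT)·N(d₂)
   = 308.1153·0.881731 − 254.2249·0.817406·0.783238 = 108.914076

E0=108.9141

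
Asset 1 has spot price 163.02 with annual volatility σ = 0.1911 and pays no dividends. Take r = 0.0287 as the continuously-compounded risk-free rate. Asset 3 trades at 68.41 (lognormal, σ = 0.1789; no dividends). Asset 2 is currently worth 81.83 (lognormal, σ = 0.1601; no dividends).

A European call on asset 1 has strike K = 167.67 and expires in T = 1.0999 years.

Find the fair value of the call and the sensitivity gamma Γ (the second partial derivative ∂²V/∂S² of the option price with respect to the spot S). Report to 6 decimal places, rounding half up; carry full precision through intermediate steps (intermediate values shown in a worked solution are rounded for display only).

σ√T = 0.1911·√1.0999 = 0.200418
d₁ = (ln(S/K) + (r+σ²/2)T) / (σ√T) = (ln(163.02/167.67) + (0.0287+0.1911²/2)·1.0999) / 0.200418 = (-0.028125 + 0.051651) / 0.200418 = 0.117385
d₂ = d₁ − σ√T = 0.117385 − 0.200418 = -0.083034
e^{−rT} = 0.968926
N(d₁) = 0.546722,  N(d₂) = 0.466912
Call price V = S·N(d₁) − K·e^{−rT}·N(d₂) = 89.126673 − 75.854491 = 13.272182
φ(d₁) = (1/√(2π))·e^{−d₁²/2} = 0.396203
Γ = φ(d₁) / (S·σ·√T) = 0.012127

price = 13.272182
Γ = 0.012127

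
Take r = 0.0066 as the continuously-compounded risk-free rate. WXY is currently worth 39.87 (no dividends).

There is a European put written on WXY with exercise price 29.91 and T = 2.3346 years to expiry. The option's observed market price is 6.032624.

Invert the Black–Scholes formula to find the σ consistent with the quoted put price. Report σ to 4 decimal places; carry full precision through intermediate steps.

At σ = 0.5097 the Black–Scholes value reproduces the quote:
σ√T = 0.5097·√2.3346 = 0.778791
d₁ = (ln(S/K) + (r+σ²/2)T) / (σ√T) = (ln(39.87/29.91) + (0.0066+0.5097²/2)·2.3346) / 0.778791 = (0.287431 + 0.318666) / 0.778791 = 0.778254
d₂ = d₁ − σ√T = 0.778254 − 0.778791 = -0.000537
e^{−rT} = 0.984710
N(−d₁) = 0.218210,  N(−d₂) = 0.500214
V = K·e^{−rT}·N(−d₂) − S·N(−d₁) = 14.732641 − 8.700016 = 6.032624 (the observed quote) — the price is monotone increasing in volatility, hence this σ is the only solution

sigma = 0.5097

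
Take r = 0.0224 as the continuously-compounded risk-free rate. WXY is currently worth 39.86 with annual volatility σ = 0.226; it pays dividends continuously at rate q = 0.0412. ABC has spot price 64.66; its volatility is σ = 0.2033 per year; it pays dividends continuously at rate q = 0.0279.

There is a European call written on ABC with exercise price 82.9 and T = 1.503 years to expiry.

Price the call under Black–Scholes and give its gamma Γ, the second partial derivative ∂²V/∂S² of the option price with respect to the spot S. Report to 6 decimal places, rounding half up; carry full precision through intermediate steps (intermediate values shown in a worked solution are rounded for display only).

price = 1.374887
Γ = 0.015754

σ√T = 0.2033·√1.503 = 0.249239
d₁ = (ln(S/K) + (r−q+σ²/2)T) / (σ√T) = (ln(64.66/82.9) + (0.0224−0.0279+0.2033²/2)·1.503) / 0.249239 = (-0.248492 + 0.022794) / 0.249239 = -0.905549
d₂ = d₁ − σ√T = -0.905549 − 0.249239 = -1.154789
e^{−rT} = 0.966893
e^{−qT} = 0.958933
N(d₁) = 0.182587,  N(d₂) = 0.124088
Call price V = S·e^{−qT}·N(d₁) − K·e^{−rT}·N(d₂) = 11.321255 − 9.946368 = 1.374887
φ(d₁) = (1/√(2π))·e^{−d₁²/2} = 0.264756
Γ = e^{−qT}·φ(d₁) / (S·σ·√T) = 0.015754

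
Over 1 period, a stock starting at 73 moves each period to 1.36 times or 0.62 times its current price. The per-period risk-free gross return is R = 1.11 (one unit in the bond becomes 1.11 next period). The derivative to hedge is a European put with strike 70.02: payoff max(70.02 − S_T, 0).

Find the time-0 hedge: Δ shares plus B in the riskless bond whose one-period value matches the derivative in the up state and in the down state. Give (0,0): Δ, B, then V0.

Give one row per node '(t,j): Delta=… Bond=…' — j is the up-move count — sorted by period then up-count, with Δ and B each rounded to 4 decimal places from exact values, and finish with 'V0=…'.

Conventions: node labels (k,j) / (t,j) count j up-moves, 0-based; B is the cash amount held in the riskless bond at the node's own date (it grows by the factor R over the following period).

(0,0): Delta=-0.4583 Bond=40.9954
V0=7.5359

Since d<R<u, set p* = (R−d)/(u−d) = 0.6622; price each node as the discounted p*-expectation of its children.
At maturity the claim pays: V(1,0)=24.7600, V(1,1)=0.0000
Node (0,0) S=73.0000: V=(p*·0.0000+(1−p*)·24.7600)/1.11=7.5359; Δ=(0.0000−24.7600)/(99.2800−45.2600)=-0.4583; B=V−Δ·S=40.9954
Check: Δ(0,0)·S0 + B(0,0) = 7.5359 = V0.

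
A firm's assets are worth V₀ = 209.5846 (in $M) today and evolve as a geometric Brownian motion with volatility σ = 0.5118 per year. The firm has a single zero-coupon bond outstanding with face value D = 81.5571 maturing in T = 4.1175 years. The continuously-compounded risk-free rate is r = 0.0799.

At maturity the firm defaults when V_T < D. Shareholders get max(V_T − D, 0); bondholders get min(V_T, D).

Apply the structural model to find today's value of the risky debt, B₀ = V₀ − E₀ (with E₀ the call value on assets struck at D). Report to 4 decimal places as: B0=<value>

B0=53.0962

Equity is a call on the firm's assets struck at D = 81.5571:
d₁ = [ln(V₀/D) + (r + σ²/2)T] / (σ√T)
   = [ln(209.5846/81.5571) + (0.0799 + 0.5·0.5118²)·4.1175] / (0.5118·√4.1175)
   = [0.943824 + 0.868256] / 1.038525 = 1.744859
d₂ = d₁ − σ√T = 1.744859 − 1.038525 = 0.706333
N(d₁) = 0.959495,  N(d₂) = 0.760010,  e^(−rT) = 0.719651
E₀ = V₀·N(d₁) − D·e^(−rT)·N(d₂)
   = 209.5846·0.959495 − 81.5571·0.719651·0.760010 = 156.488427
B₀ = V₀ − E₀ = 209.5846 − 156.488427 = 53.096173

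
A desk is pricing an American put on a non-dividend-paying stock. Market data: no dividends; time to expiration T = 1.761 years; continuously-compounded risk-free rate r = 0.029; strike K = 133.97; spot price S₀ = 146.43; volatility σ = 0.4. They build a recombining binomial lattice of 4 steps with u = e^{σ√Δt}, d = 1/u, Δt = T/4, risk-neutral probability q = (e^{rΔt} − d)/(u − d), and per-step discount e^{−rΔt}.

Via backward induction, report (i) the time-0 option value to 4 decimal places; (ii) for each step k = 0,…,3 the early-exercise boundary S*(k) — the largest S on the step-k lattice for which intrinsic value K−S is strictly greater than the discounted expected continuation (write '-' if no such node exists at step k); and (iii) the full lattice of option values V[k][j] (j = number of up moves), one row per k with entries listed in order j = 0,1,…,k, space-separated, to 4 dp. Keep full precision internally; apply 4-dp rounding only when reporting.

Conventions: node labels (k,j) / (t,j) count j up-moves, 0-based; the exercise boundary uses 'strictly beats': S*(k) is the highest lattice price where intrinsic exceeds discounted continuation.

params: Δt=0.44025 u=1.30396 d=0.76690 q=0.45796 e^(-rΔt)=0.98731
t_4 payoffs: 83.3207 47.8504 0.0000 0.0000 0.0000
t_3: node(3,0) S=66.0447 payoff=67.9253 vs cont=66.2258 → 67.9253 [stop]  node(3,1) S=112.2964 payoff=21.6736 vs cont=25.6078 → 25.6078 [wait]  node(3,2) S=190.9388 payoff=0.0000 vs cont=0.0000 → 0.0000 [wait]  node(3,3) S=324.6552 payoff=0.0000 vs cont=0.0000 → 0.0000 [wait]  ⇒ S*(3)=66.0447
t_2: node(2,0) S=86.1196 payoff=47.8504 vs cont=47.9297 → 47.9297 [wait]  node(2,1) S=146.4300 payoff=0.0000 vs cont=13.7044 → 13.7044 [wait]  node(2,2) S=248.9764 payoff=0.0000 vs cont=0.0000 → 0.0000 [wait]  ⇒ S*(2)=-
t_1: node(1,0) S=112.2964 payoff=21.6736 vs cont=31.8467 → 31.8467 [wait]  node(1,1) S=190.9388 payoff=0.0000 vs cont=7.3341 → 7.3341 [wait]  ⇒ S*(1)=-
t_0: node(0,0) S=146.4300 payoff=0.0000 vs cont=20.3593 → 20.3593 [wait]  ⇒ S*(0)=-

price = 20.3593
boundary = - - - 66.0447
tree:
20.3593
31.8467 7.3341
47.9297 13.7044 0.0000
67.9253 25.6078 0.0000 0.0000
83.3207 47.8504 0.0000 0.0000 0.0000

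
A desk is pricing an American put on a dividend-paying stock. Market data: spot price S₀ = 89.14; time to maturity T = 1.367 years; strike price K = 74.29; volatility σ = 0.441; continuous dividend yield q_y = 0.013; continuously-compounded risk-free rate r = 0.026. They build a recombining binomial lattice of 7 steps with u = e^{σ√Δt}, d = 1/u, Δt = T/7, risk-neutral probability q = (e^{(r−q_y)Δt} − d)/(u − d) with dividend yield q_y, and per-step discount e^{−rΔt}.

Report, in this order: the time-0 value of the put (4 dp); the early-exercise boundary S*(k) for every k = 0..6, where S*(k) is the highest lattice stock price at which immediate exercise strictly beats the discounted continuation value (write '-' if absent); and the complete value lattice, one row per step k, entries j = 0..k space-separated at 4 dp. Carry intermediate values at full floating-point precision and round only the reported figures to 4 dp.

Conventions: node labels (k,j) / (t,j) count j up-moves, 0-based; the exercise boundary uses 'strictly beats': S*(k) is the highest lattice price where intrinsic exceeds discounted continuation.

price = 9.2170
boundary = - - - - 40.8814 49.6779 60.3670
tree:
9.2170
13.3780 4.3936
18.8665 7.0294 1.3221
25.6726 11.0189 2.3846 0.0790
33.4086 16.8001 4.2976 0.1465 0.0000
40.6474 24.6121 7.7387 0.2717 0.0000 0.0000
46.6045 33.4086 13.9230 0.5037 0.0000 0.0000 0.0000
51.5067 40.6474 24.6121 0.9339 0.0000 0.0000 0.0000 0.0000

Δt=0.19529, u=1.21517, d=0.82293, q=0.45791, disc=e^(-rΔt)=0.99494
k=7 terminal: V=max(K-S,0) → 51.5067 40.6474 24.6121 0.9339 0.0000 0.0000 0.0000 0.0000
k=6: j=0 S=27.6855 intr=46.6045 cont=46.2984 V=46.6045[EX]; j=1 S=40.8814 intr=33.4086 cont=33.1360 V=33.4086[EX]; j=2 S=60.3670 intr=13.9230 cont=13.6998 V=13.9230[EX]; j=3 S=89.1400 intr=0.0000 cont=0.5037 V=0.5037[hold]; j=4 S=131.6272 intr=0.0000 cont=0.0000 V=0.0000[hold]; j=5 S=194.3654 intr=0.0000 cont=0.0000 V=0.0000[hold]; j=6 S=287.0068 intr=0.0000 cont=0.0000 V=0.0000[hold]  S*(6)=60.3670
k=5: j=0 S=33.6426 intr=40.6474 cont=40.3564 V=40.6474[EX]; j=1 S=49.6779 intr=24.6121 cont=24.3619 V=24.6121[EX]; j=2 S=73.3561 intr=0.9339 cont=7.7387 V=7.7387[hold]; j=3 S=108.3201 intr=0.0000 cont=0.2717 V=0.2717[hold]; j=4 S=159.9493 intr=0.0000 cont=0.0000 V=0.0000[hold]; j=5 S=236.1868 intr=0.0000 cont=0.0000 V=0.0000[hold]  S*(5)=49.6779
k=4: j=0 S=40.8814 intr=33.4086 cont=33.1360 V=33.4086[EX]; j=1 S=60.3670 intr=13.9230 cont=16.8001 V=16.8001[hold]; j=2 S=89.1400 intr=0.0000 cont=4.2976 V=4.2976[hold]; j=3 S=131.6272 intr=0.0000 cont=0.1465 V=0.1465[hold]; j=4 S=194.3654 intr=0.0000 cont=0.0000 V=0.0000[hold]  S*(4)=40.8814
k=3: j=0 S=49.6779 intr=24.6121 cont=25.6726 V=25.6726[hold]; j=1 S=73.3561 intr=0.9339 cont=11.0189 V=11.0189[hold]; j=2 S=108.3201 intr=0.0000 cont=2.3846 V=2.3846[hold]; j=3 S=159.9493 intr=0.0000 cont=0.0790 V=0.0790[hold]  S*(3)=-
k=2: j=0 S=60.3670 intr=13.9230 cont=18.8665 V=18.8665[hold]; j=1 S=89.1400 intr=0.0000 cont=7.0294 V=7.0294[hold]; j=2 S=131.6272 intr=0.0000 cont=1.3221 V=1.3221[hold]  S*(2)=-
k=1: j=0 S=73.3561 intr=0.9339 cont=13.3780 V=13.3780[hold]; j=1 S=108.3201 intr=0.0000 cont=4.3936 V=4.3936[hold]  S*(1)=-
k=0: j=0 S=89.1400 intr=0.0000 cont=9.2170 V=9.2170[hold]  S*(0)=-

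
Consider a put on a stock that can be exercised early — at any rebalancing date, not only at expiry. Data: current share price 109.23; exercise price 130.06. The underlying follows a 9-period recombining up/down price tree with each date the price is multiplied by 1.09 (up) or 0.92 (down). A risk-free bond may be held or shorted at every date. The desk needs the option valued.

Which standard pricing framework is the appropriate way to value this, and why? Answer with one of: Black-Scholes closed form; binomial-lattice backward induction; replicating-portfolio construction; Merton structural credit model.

framework: binomial-lattice backward induction

Key observation: early exercise of the strike-130.06 put must be checked at each of the 9 dates (spot 109.23), which forces a node-by-node comparison of intrinsic and continuation value backward from expiry.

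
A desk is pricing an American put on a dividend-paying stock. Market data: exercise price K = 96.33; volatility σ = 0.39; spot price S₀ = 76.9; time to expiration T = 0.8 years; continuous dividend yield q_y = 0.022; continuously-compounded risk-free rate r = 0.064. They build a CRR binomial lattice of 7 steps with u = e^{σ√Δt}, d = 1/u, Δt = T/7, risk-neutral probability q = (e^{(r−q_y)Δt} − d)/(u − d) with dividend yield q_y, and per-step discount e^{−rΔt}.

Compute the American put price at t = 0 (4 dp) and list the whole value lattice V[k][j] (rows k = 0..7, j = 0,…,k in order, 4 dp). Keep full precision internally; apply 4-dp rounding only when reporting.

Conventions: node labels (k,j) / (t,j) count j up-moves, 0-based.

params: Δt=0.11429 u=1.14093 d=0.87648 q=0.48528 e^(-rΔt)=0.99271
t_7 payoffs: 65.7729 56.5531 44.5516 28.9289 8.5925 0.0000 0.0000 0.0000
k=6: node(6,0) S=34.8635 payoff=61.4665 vs cont=60.8520 → 61.4665 [stop]  node(6,1) S=45.3826 payoff=50.9474 vs cont=50.3593 → 50.9474 [stop]  node(6,2) S=59.0756 payoff=37.2544 vs cont=36.7007 → 37.2544 [stop]  node(6,3) S=76.9000 payoff=19.4300 vs cont=18.9211 → 19.4300 [stop]  node(6,4) S=100.1024 payoff=0.0000 vs cont=4.3905 → 4.3905 [wait]  node(6,5) S=130.3056 payoff=0.0000 vs cont=0.0000 → 0.0000 [wait]  node(6,6) S=169.6216 payoff=0.0000 vs cont=0.0000 → 0.0000 [wait]
k=5: node(5,0) S=39.7769 payoff=56.5531 vs cont=55.9510 → 56.5531 [stop]  node(5,1) S=51.7784 payoff=44.5516 vs cont=43.9796 → 44.5516 [stop]  node(5,2) S=67.4011 payoff=28.9289 vs cont=28.3961 → 28.9289 [stop]  node(5,3) S=87.7375 payoff=8.5925 vs cont=12.0432 → 12.0432 [wait]  node(5,4) S=114.2099 payoff=0.0000 vs cont=2.2434 → 2.2434 [wait]  node(5,5) S=148.6696 payoff=0.0000 vs cont=0.0000 → 0.0000 [wait]
k=4: node(4,0) S=45.3826 payoff=50.9474 vs cont=50.3593 → 50.9474 [stop]  node(4,1) S=59.0756 payoff=37.2544 vs cont=36.7007 → 37.2544 [stop]  node(4,2) S=76.9000 payoff=19.4300 vs cont=20.5835 → 20.5835 [wait]  node(4,3) S=100.1024 payoff=0.0000 vs cont=7.2344 → 7.2344 [wait]  node(4,4) S=130.3056 payoff=0.0000 vs cont=1.1463 → 1.1463 [wait]
k=3: node(3,0) S=51.7784 payoff=44.5516 vs cont=43.9796 → 44.5516 [stop]  node(3,1) S=67.4011 payoff=28.9289 vs cont=28.9518 → 28.9518 [wait]  node(3,2) S=87.7375 payoff=8.5925 vs cont=14.0026 → 14.0026 [wait]  node(3,3) S=114.2099 payoff=0.0000 vs cont=4.2488 → 4.2488 [wait]
k=2: node(2,0) S=59.0756 payoff=37.2544 vs cont=36.7118 → 37.2544 [stop]  node(2,1) S=76.9000 payoff=19.4300 vs cont=21.5391 → 21.5391 [wait]  node(2,2) S=100.1024 payoff=0.0000 vs cont=9.2017 → 9.2017 [wait]
k=1: node(1,0) S=67.4011 payoff=28.9289 vs cont=29.4122 → 29.4122 [wait]  node(1,1) S=87.7375 payoff=8.5925 vs cont=15.4387 → 15.4387 [wait]
k=0: node(0,0) S=76.9000 payoff=19.4300 vs cont=22.4662 → 22.4662 [wait]

price = 22.4662
tree:
22.4662
29.4122 15.4387
37.2544 21.5391 9.2017
44.5516 28.9518 14.0026 4.2488
50.9474 37.2544 20.5835 7.2344 1.1463
56.5531 44.5516 28.9289 12.0432 2.2434 0.0000
61.4665 50.9474 37.2544 19.4300 4.3905 0.0000 0.0000
65.7729 56.5531 44.5516 28.9289 8.5925 0.0000 0.0000 0.0000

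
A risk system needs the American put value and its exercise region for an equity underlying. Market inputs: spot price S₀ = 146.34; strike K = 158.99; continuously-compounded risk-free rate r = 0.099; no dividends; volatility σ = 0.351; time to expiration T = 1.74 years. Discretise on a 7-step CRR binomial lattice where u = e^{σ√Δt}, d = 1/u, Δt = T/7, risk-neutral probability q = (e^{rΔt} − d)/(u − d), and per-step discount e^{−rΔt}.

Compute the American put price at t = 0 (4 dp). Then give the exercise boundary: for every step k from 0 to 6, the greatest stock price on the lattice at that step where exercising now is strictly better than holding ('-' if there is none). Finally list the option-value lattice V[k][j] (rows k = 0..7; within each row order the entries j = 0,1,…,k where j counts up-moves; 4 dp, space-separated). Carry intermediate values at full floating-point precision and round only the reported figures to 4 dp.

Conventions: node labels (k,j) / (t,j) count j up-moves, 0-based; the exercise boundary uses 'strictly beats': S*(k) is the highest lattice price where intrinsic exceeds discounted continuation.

price = 24.2309
boundary = - - 103.1245 86.5688 103.1245 122.8464 103.1245
tree:
24.2309
37.4065 13.5592
55.8655 22.6189 6.0746
72.4212 36.3837 11.3426 1.6370
86.3191 55.8655 20.6304 3.5485 0.0000
97.9858 72.4212 36.1436 7.6921 0.0000 0.0000
107.7795 86.3191 55.8655 16.6739 0.0000 0.0000 0.0000
116.0009 97.9858 72.4212 36.1436 0.0000 0.0000 0.0000 0.0000

Δt=0.24857, u=1.19124, d=0.83946, q=0.52718, disc=e^(-rΔt)=0.97569
k=7 terminal: V=max(K-S,0) → 116.0009 97.9858 72.4212 36.1436 0.0000 0.0000 0.0000 0.0000
k=6: j=0 S=51.2105 intr=107.7795 cont=103.9147 V=107.7795[EX]; j=1 S=72.6709 intr=86.3191 cont=82.4543 V=86.3191[EX]; j=2 S=103.1245 intr=55.8655 cont=52.0007 V=55.8655[EX]; j=3 S=146.3400 intr=12.6500 cont=16.6739 V=16.6739[hold]; j=4 S=207.6655 intr=0.0000 cont=0.0000 V=0.0000[hold]; j=5 S=294.6900 intr=0.0000 cont=0.0000 V=0.0000[hold]; j=6 S=418.1833 intr=0.0000 cont=0.0000 V=0.0000[hold]  S*(6)=103.1245
k=5: j=0 S=61.0042 intr=97.9858 cont=94.1210 V=97.9858[EX]; j=1 S=86.5688 intr=72.4212 cont=68.5565 V=72.4212[EX]; j=2 S=122.8464 intr=36.1436 cont=34.3486 V=36.1436[EX]; j=3 S=174.3266 intr=0.0000 cont=7.6921 V=7.6921[hold]; j=4 S=247.3802 intr=0.0000 cont=0.0000 V=0.0000[hold]; j=5 S=351.0476 intr=0.0000 cont=0.0000 V=0.0000[hold]  S*(5)=122.8464
k=4: j=0 S=72.6709 intr=86.3191 cont=82.4543 V=86.3191[EX]; j=1 S=103.1245 intr=55.8655 cont=52.0007 V=55.8655[EX]; j=2 S=146.3400 intr=12.6500 cont=20.6304 V=20.6304[hold]; j=3 S=207.6655 intr=0.0000 cont=3.5485 V=3.5485[hold]; j=4 S=294.6900 intr=0.0000 cont=0.0000 V=0.0000[hold]  S*(4)=103.1245
k=3: j=0 S=86.5688 intr=72.4212 cont=68.5565 V=72.4212[EX]; j=1 S=122.8464 intr=36.1436 cont=36.3837 V=36.3837[hold]; j=2 S=174.3266 intr=0.0000 cont=11.3426 V=11.3426[hold]; j=3 S=247.3802 intr=0.0000 cont=1.6370 V=1.6370[hold]  S*(3)=86.5688
k=2: j=0 S=103.1245 intr=55.8655 cont=52.1242 V=55.8655[EX]; j=1 S=146.3400 intr=12.6500 cont=22.6189 V=22.6189[hold]; j=2 S=207.6655 intr=0.0000 cont=6.0746 V=6.0746[hold]  S*(2)=103.1245
k=1: j=0 S=122.8464 intr=36.1436 cont=37.4065 V=37.4065[hold]; j=1 S=174.3266 intr=0.0000 cont=13.5592 V=13.5592[hold]  S*(1)=-
k=0: j=0 S=146.3400 intr=12.6500 cont=24.2309 V=24.2309[hold]  S*(0)=-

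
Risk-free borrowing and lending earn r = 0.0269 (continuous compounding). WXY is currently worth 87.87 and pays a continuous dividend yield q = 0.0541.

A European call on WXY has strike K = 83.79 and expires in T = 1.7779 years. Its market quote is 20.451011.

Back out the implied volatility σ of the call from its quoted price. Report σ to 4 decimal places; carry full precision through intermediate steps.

At σ = 0.4909 the Black–Scholes value reproduces the quote:
σ√T = 0.4909·√1.7779 = 0.654556
d₁ = (ln(S/K) + (r−q+σ²/2)T) / (σ√T) = (ln(87.87/83.79) + (0.0269−0.0541+0.4909²/2)·1.7779) / 0.654556 = (0.047545 + 0.165863) / 0.654556 = 0.326034
d₂ = d₁ − σ√T = 0.326034 − 0.654556 = -0.328522
e^{−rT} = 0.953300
e^{−qT} = 0.908297
N(d₁) = 0.627801,  N(d₂) = 0.371259
V = S·e^{−qT}·N(d₁) − K·e^{−rT}·N(d₂) = 50.106043 − 29.655032 = 20.451011 (matching the quote); vega is positive throughout, so no other σ reproduces this price

sigma = 0.4909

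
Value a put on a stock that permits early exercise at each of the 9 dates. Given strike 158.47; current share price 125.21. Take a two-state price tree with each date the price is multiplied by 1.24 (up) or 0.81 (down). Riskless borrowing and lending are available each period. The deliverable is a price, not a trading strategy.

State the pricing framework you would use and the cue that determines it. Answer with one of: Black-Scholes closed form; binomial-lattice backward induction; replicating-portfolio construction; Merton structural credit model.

Key observation: the exercise right at every one of the 9 steps is what matters: each node needs max(158.47 − S, continuation), which only the stepwise tree valuation starting from spot 125.21 delivers.

framework: binomial-lattice backward induction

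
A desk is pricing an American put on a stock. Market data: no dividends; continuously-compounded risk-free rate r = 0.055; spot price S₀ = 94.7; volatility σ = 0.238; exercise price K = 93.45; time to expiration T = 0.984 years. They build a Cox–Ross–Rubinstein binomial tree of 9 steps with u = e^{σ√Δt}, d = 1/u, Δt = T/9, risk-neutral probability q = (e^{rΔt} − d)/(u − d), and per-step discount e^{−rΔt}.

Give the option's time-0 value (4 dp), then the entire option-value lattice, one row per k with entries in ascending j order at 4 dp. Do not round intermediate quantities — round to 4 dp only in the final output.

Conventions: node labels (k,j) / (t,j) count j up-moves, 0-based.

params: Δt=0.10933 u=1.08188 d=0.92432 q=0.51862 e^(-rΔt)=0.99400
t_9 payoffs: 46.8104 38.8605 29.5555 18.6644 5.9168 0.0000 0.0000 0.0000 0.0000 0.0000
k=8: node(8,0) S=50.4582 payoff=42.9918 vs cont=42.4315 → 42.9918 [stop]  node(8,1) S=59.0590 payoff=34.3910 vs cont=33.8307 → 34.3910 [stop]  node(8,2) S=69.1259 payoff=24.3241 vs cont=23.7638 → 24.3241 [stop]  node(8,3) S=80.9087 payoff=12.5413 vs cont=11.9810 → 12.5413 [stop]  node(8,4) S=94.7000 payoff=0.0000 vs cont=2.8312 → 2.8312 [wait]  node(8,5) S=110.8421 payoff=0.0000 vs cont=0.0000 → 0.0000 [wait]  node(8,6) S=129.7356 payoff=0.0000 vs cont=0.0000 → 0.0000 [wait]  node(8,7) S=151.8496 payoff=0.0000 vs cont=0.0000 → 0.0000 [wait]  node(8,8) S=177.7331 payoff=0.0000 vs cont=0.0000 → 0.0000 [wait]
k=7: node(7,0) S=54.5895 payoff=38.8605 vs cont=38.3003 → 38.8605 [stop]  node(7,1) S=63.8945 payoff=29.5555 vs cont=28.9952 → 29.5555 [stop]  node(7,2) S=74.7856 payoff=18.6644 vs cont=18.1041 → 18.6644 [stop]  node(7,3) S=87.5332 payoff=5.9168 vs cont=7.4604 → 7.4604 [wait]  node(7,4) S=102.4536 payoff=0.0000 vs cont=1.3547 → 1.3547 [wait]  node(7,5) S=119.9173 payoff=0.0000 vs cont=0.0000 → 0.0000 [wait]  node(7,6) S=140.3578 payoff=0.0000 vs cont=0.0000 → 0.0000 [wait]  node(7,7) S=164.2824 payoff=0.0000 vs cont=0.0000 → 0.0000 [wait]
k=6: node(6,0) S=59.0590 payoff=34.3910 vs cont=33.8307 → 34.3910 [stop]  node(6,1) S=69.1259 payoff=24.3241 vs cont=23.7638 → 24.3241 [stop]  node(6,2) S=80.9087 payoff=12.5413 vs cont=12.7768 → 12.7768 [wait]  node(6,3) S=94.7000 payoff=0.0000 vs cont=4.2682 → 4.2682 [wait]  node(6,4) S=110.8421 payoff=0.0000 vs cont=0.6482 → 0.6482 [wait]  node(6,5) S=129.7356 payoff=0.0000 vs cont=0.0000 → 0.0000 [wait]  node(6,6) S=151.8496 payoff=0.0000 vs cont=0.0000 → 0.0000 [wait]
k=5: node(5,0) S=63.8945 payoff=29.5555 vs cont=28.9952 → 29.5555 [stop]  node(5,1) S=74.7856 payoff=18.6644 vs cont=18.2255 → 18.6644 [stop]  node(5,2) S=87.5332 payoff=5.9168 vs cont=8.3139 → 8.3139 [wait]  node(5,3) S=102.4536 payoff=0.0000 vs cont=2.3765 → 2.3765 [wait]  node(5,4) S=119.9173 payoff=0.0000 vs cont=0.3102 → 0.3102 [wait]  node(5,5) S=140.3578 payoff=0.0000 vs cont=0.0000 → 0.0000 [wait]
k=4: node(4,0) S=69.1259 payoff=24.3241 vs cont=23.7638 → 24.3241 [stop]  node(4,1) S=80.9087 payoff=12.5413 vs cont=13.2167 → 13.2167 [wait]  node(4,2) S=94.7000 payoff=0.0000 vs cont=5.2033 → 5.2033 [wait]  node(4,3) S=110.8421 payoff=0.0000 vs cont=1.2970 → 1.2970 [wait]  node(4,4) S=129.7356 payoff=0.0000 vs cont=0.1484 → 0.1484 [wait]
k=3: node(3,0) S=74.7856 payoff=18.6644 vs cont=18.4523 → 18.6644 [stop]  node(3,1) S=87.5332 payoff=5.9168 vs cont=9.0065 → 9.0065 [wait]  node(3,2) S=102.4536 payoff=0.0000 vs cont=3.1584 → 3.1584 [wait]  node(3,3) S=119.9173 payoff=0.0000 vs cont=0.6971 → 0.6971 [wait]
k=2: node(2,0) S=80.9087 payoff=12.5413 vs cont=13.5737 → 13.5737 [wait]  node(2,1) S=94.7000 payoff=0.0000 vs cont=5.9377 → 5.9377 [wait]  node(2,2) S=110.8421 payoff=0.0000 vs cont=1.8706 → 1.8706 [wait]
k=1: node(1,0) S=87.5332 payoff=5.9168 vs cont=9.5559 → 9.5559 [wait]  node(1,1) S=102.4536 payoff=0.0000 vs cont=3.8055 → 3.8055 [wait]
k=0: node(0,0) S=94.7000 payoff=0.0000 vs cont=6.5343 → 6.5343 [wait]

price = 6.5343
tree:
6.5343
9.5559 3.8055
13.5737 5.9377 1.8706
18.6644 9.0065 3.1584 0.6971
24.3241 13.2167 5.2033 1.2970 0.1484
29.5555 18.6644 8.3139 2.3765 0.3102 0.0000
34.3910 24.3241 12.7768 4.2682 0.6482 0.0000 0.0000
38.8605 29.5555 18.6644 7.4604 1.3547 0.0000 0.0000 0.0000
42.9918 34.3910 24.3241 12.5413 2.8312 0.0000 0.0000 0.0000 0.0000
46.8104 38.8605 29.5555 18.6644 5.9168 0.0000 0.0000 0.0000 0.0000 0.0000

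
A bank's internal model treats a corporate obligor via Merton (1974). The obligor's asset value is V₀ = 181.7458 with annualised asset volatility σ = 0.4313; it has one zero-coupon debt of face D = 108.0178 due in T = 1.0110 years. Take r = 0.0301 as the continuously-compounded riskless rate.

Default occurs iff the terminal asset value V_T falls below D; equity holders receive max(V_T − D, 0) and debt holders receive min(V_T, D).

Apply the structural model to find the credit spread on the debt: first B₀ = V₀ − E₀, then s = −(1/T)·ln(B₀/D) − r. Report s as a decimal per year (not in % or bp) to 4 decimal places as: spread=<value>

spread=0.0273

Equity is a call on the firm's assets struck at D = 108.0178:
d₁ = [ln(V₀/D) + (r + σ²/2)T] / (σ√T)
   = [ln(181.7458/108.0178) + (0.0301 + 0.5·0.4313²)·1.0110] / (0.4313·√1.0110)
   = [0.520313 + 0.124464] / 0.433666 = 1.486807
d₂ = d₁ − σ√T = 1.486807 − 0.433666 = 1.053141
N(d₁) = 0.931467,  N(d₂) = 0.853862,  e^(−rT) = 0.970027
E₀ = V₀·N(d₁) − D·e^(−rT)·N(d₂)
   = 181.7458·0.931467 − 108.0178·0.970027·0.853862 = 79.822405
B₀ = V₀ − E₀ = 181.7458 − 79.822405 = 101.923395
spread = −(1/T)·ln(B₀/D) − r = −(1/1.0110)·ln(101.923395/108.0178) − 0.0301 = 0.02734266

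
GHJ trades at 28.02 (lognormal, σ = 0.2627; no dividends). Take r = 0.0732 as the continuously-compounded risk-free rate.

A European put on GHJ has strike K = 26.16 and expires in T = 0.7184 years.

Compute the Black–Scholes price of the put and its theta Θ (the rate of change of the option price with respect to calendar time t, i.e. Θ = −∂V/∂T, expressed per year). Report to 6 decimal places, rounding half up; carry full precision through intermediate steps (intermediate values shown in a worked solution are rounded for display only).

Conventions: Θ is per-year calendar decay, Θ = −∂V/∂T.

σ√T = 0.2627·√0.7184 = 0.222661
d₁ = (ln(S/K) + (r+σ²/2)T) / (σ√T) = (ln(28.02/26.16) + (0.0732+0.2627²/2)·0.7184) / 0.222661 = (0.068687 + 0.077376) / 0.222661 = 0.655989
d₂ = d₁ − σ√T = 0.655989 − 0.222661 = 0.433328
e^{−rT} = 0.948772
N(−d₁) = 0.255916,  N(−d₂) = 0.332388
Put price V = K·e^{−rT}·N(−d₂) − S·N(−d₁) = 8.249834 − 7.170759 = 1.079075
φ(d₁) = (1/√(2π))·e^{−d₁²/2} = 0.321712
Θ = −S·φ(d₁)·σ/(2√T) + r·K·e^{−rT}·N(−d₂) = −1.396954 + 0.603888 = -0.793066

price = 1.079075
Θ = -0.793066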